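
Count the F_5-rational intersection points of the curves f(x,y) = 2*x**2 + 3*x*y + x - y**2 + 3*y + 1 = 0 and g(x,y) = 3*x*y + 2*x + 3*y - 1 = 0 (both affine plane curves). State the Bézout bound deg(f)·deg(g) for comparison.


Common zeros: ∅; count = 0; Bézout bound = 4.

deg(f) = 2, deg(g) = 2, so Bézout bound = 4.
Scan x ∈ F_5. For each x, list the y ∈ F_5 with f(x, y) ≡ 0 and those with g(x, y) ≡ 0 (mod 5); the common zeros in that column are the intersection.
  x = 0: f ≡ 0 at y ∈ ∅; g ≡ 0 at y ∈ {2}; common: ∅.
  x = 1: f ≡ 0 at y ∈ ∅; g ≡ 0 at y ∈ {4}; common: ∅.
  x = 2: f ≡ 0 at y ∈ {2}; g ≡ 0 at y ∈ {3}; common: ∅.
  x = 3: f ≡ 0 at y ∈ ∅; g ≡ 0 at y ∈ {0}; common: ∅.
  x = 4: f ≡ 0 at y ∈ ∅; g ≡ 0 at y ∈ ∅; common: ∅.
Collecting: common zeros = ∅, so the count is 0.
Comparison with the Bézout bound: 0 ≤ 4 = deg(f)·deg(g), as expected for curves with no common component (the affine F_5-count falls short of the bound because intersections may lie at infinity, over extension fields, or carry multiplicity).


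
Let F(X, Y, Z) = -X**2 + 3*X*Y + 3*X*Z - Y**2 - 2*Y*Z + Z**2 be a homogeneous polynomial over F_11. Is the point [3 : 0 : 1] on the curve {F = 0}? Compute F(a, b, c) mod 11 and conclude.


F(3,0,1) ≡ 1 (mod 11); P is NOT on the curve.

Evaluate F(3, 0, 1) term-by-term (mod 11).
  -X**2 ↦ -1·9·1·1 = -9
  3*X*Y ↦ 3·3·0·1 = 0
  3*X*Z ↦ 3·3·1·1 = 9
  -Y**2 ↦ -1·1·0·1 = 0
  -2*Y*Z ↦ -2·1·0·1 = 0
  Z**2 ↦ 1·1·1·1 = 1
Sum: F(3, 0, 1) = (-9) + (0) + (9) + (0) + (0) + (1) = 1.
Reducing mod 11: 1 ≡ 1 (mod 11).
Since F(a, b, c) ≡ 1 ≠ 0 (mod 11), P does NOT lie on the curve.


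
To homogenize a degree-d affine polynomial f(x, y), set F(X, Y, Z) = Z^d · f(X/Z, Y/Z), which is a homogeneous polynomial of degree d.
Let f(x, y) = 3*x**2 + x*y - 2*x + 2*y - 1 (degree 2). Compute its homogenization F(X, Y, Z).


F(X, Y, Z) = 3*X**2 + X*Y - 2*X*Z + 2*Y*Z - Z**2

deg(f) = 2.
Substitute x = X/Z, y = Y/Z into f, then multiply by Z^2.
  monomial 3·x^2·y^0 ↦ 3·X^2·Y^0·Z^0.
  monomial 1·x^1·y^1 ↦ 1·X^1·Y^1·Z^0.
  monomial -2·x^1·y^0 ↦ -2·X^1·Y^0·Z^1.
  monomial 2·x^0·y^1 ↦ 2·X^0·Y^1·Z^1.
  monomial -1·x^0·y^0 ↦ -1·X^0·Y^0·Z^2.
Collecting: F(X, Y, Z) = 3*X**2 + X*Y - 2*X*Z + 2*Y*Z - Z**2.


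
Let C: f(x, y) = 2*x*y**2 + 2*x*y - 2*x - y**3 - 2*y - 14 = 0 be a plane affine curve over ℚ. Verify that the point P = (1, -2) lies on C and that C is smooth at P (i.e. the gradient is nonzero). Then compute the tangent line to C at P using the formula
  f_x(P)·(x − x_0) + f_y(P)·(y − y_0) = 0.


Tangent line at P: 2*x - 20*y - 42 = 0.

Step 1: f(1, -2) = 0, so P lies on C.
Step 2: partial derivatives
  f_x(x, y) = 2*y**2 + 2*y - 2, f_y(x, y) = 4*x*y + 2*x - 3*y**2 - 2.
  f_x(P) = 2, f_y(P) = -20 (gradient nonzero, so P is smooth).
Step 3: tangent line at P: 2·(x − 1) + -20·(y − -2) = 0.
Expanding: 2*x - 20*y - 42 = 0.


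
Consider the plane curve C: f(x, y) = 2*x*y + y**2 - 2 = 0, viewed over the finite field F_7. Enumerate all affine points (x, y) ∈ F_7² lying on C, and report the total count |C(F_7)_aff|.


Affine F_7-points: {(0, 3), (0, 4), (3, 2), (3, 6), (4, 1), (4, 5)}; count = 6.

For each of the 49 pairs (x, y) ∈ F_7², evaluate f(x, y) mod 7. Record the zeros.
  x = 0: [0↦5, 1↦6, 2↦2, 3↦0, 4↦0, 5↦2, 6↦6]  zeros at y ∈ {3, 4}
  x = 1: [0↦5, 1↦1, 2↦6, 3↦6, 4↦1, 5↦5, 6↦4]  zeros at y ∈ ∅
  x = 2: [0↦5, 1↦3, 2↦3, 3↦5, 4↦2, 5↦1, 6↦2]  zeros at y ∈ ∅
  x = 3: [0↦5, 1↦5, 2↦0, 3↦4, 4↦3, 5↦4, 6↦0]  zeros at y ∈ {2, 6}
  x = 4: [0↦5, 1↦0, 2↦4, 3↦3, 4↦4, 5↦0, 6↦5]  zeros at y ∈ {1, 5}
  x = 5: [0↦5, 1↦2, 2↦1, 3↦2, 4↦5, 5↦3, 6↦3]  zeros at y ∈ ∅
  x = 6: [0↦5, 1↦4, 2↦5, 3↦1, 4↦6, 5↦6, 6↦1]  zeros at y ∈ ∅
Collecting zeros: affine points = {(0, 3), (0, 4), (3, 2), (3, 6), (4, 1), (4, 5)}.
Total count |C(F_7)_aff| = 6.


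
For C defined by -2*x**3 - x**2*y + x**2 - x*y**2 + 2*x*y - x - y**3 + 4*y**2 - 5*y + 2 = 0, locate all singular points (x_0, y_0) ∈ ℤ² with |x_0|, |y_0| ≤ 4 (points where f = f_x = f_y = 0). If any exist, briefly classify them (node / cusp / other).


Singular points: {(0, 1)}; classification: cusp.

Compute partial derivatives:
  f_x = -6*x**2 - 2*x*y + 2*x - y**2 + 2*y - 1.
  f_y = -x**2 - 2*x*y + 2*x - 3*y**2 + 8*y - 5.
Scan x_0 ∈ {−4, ..., 4}. For each x_0, f_y(x_0, y) is a polynomial in y; find its integer roots y ∈ {−4, ..., 4}, then test f_x and f at those candidates.
  x = -4: f_y(-4, y) = -3*y**2 + 16*y - 29; no integer root y with |y| ≤ 4.
  x = -3: f_y(-3, y) = -3*y**2 + 14*y - 20; no integer root y with |y| ≤ 4.
  x = -2: f_y(-2, y) = -3*y**2 + 12*y - 13; no integer root y with |y| ≤ 4.
  x = -1: f_y(-1, y) = -3*y**2 + 10*y - 8; vanishes at y ∈ {2}. (-1, 2): f_x = -5 ≠ 0.
  x = 0: f_y(0, y) = -3*y**2 + 8*y - 5; vanishes at y ∈ {1}. (0, 1): f_x = 0, f = 0 — SINGULAR.
  x = 1: f_y(1, y) = -3*y**2 + 6*y - 4; no integer root y with |y| ≤ 4.
  x = 2: f_y(2, y) = -3*y**2 + 4*y - 5; no integer root y with |y| ≤ 4.
  x = 3: f_y(3, y) = -3*y**2 + 2*y - 8; no integer root y with |y| ≤ 4.
  x = 4: f_y(4, y) = -3*y**2 - 13; no integer root y with |y| ≤ 4.
Only singular point on the grid: (0, 1).
Classify: substitute x = 0 + u, y = 1 + v and expand: f = -2*u**3 - u**2*v - u*v**2 - v**3 + v**2.
No constant or linear terms (consistent with a singular point). Quadratic part: v**2. Cubic part: -2*u**3 - u**2*v - u*v**2 - v**3.
The quadratic part v**2 is a perfect square, so there is a single (double) tangent line v = 0, i.e. y = 1. Restricting the cubic part to that line (v = 0) leaves -2*u**3 ≠ 0, so f is not divisible by v and the branch is v² ≈ 2*u**3 to lowest order — this is a cusp.
Classification: cusp.


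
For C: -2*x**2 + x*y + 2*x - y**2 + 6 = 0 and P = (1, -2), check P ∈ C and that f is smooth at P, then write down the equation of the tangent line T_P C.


Tangent line at P: -4*x + 5*y + 14 = 0.

Step 1: f(1, -2) = 0, so P lies on C.
Step 2: partial derivatives
  f_x(x, y) = -4*x + y + 2, f_y(x, y) = x - 2*y.
  f_x(P) = -4, f_y(P) = 5 (gradient nonzero, so P is smooth).
Step 3: tangent line at P: -4·(x − 1) + 5·(y − -2) = 0.
Expanding: -4*x + 5*y + 14 = 0.


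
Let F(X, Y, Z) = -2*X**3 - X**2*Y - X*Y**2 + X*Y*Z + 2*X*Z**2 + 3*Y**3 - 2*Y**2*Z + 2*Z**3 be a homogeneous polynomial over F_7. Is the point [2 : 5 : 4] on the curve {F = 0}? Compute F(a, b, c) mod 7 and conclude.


F(2,5,4) ≡ 6 (mod 7); P is NOT on the curve.

Evaluate F(2, 5, 4) term-by-term (mod 7).
  -2*X**3 ↦ -2·8·1·1 = -16
  -X**2*Y ↦ -1·4·5·1 = -20
  -X*Y**2 ↦ -1·2·25·1 = -50
  X*Y*Z ↦ 1·2·5·4 = 40
  2*X*Z**2 ↦ 2·2·1·16 = 64
  3*Y**3 ↦ 3·1·125·1 = 375
  -2*Y**2*Z ↦ -2·1·25·4 = -200
  2*Z**3 ↦ 2·1·1·64 = 128
Sum: F(2, 5, 4) = (-16) + (-20) + (-50) + (40) + (64) + (375) + (-200) + (128) = 321.
Reducing mod 7: 321 ≡ 6 (mod 7).
Since F(a, b, c) ≡ 6 ≠ 0 (mod 7), P does NOT lie on the curve.


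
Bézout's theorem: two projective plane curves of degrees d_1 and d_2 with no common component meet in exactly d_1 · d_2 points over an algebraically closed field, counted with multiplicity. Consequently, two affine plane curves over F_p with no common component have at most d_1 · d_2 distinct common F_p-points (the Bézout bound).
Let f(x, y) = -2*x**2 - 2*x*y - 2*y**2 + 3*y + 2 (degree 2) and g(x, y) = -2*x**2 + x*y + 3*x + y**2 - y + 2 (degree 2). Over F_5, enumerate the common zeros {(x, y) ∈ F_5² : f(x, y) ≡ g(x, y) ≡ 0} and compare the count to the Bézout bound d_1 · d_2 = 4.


Common zeros: ∅; count = 0; Bézout bound = 4.

deg(f) = 2, deg(g) = 2, so Bézout bound = 4.
Scan x ∈ F_5. For each x, list the y ∈ F_5 with f(x, y) ≡ 0 and those with g(x, y) ≡ 0 (mod 5); the common zeros in that column are the intersection.
  x = 0: f ≡ 0 at y ∈ {2}; g ≡ 0 at y ∈ ∅; common: ∅.
  x = 1: f ≡ 0 at y ∈ {0, 3}; g ≡ 0 at y ∈ ∅; common: ∅.
  x = 2: f ≡ 0 at y ∈ ∅; g ≡ 0 at y ∈ {0, 4}; common: ∅.
  x = 3: f ≡ 0 at y ∈ {2, 4}; g ≡ 0 at y ∈ ∅; common: ∅.
  x = 4: f ≡ 0 at y ∈ {0}; g ≡ 0 at y ∈ {3, 4}; common: ∅.
Collecting: common zeros = ∅, so the count is 0.
Comparison with the Bézout bound: 0 ≤ 4 = deg(f)·deg(g), as expected for curves with no common component (the affine F_5-count falls short of the bound because intersections may lie at infinity, over extension fields, or carry multiplicity).


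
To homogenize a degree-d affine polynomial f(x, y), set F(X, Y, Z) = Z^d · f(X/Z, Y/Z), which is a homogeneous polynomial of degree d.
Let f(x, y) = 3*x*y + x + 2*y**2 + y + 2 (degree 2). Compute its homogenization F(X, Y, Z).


F(X, Y, Z) = 3*X*Y + X*Z + 2*Y**2 + Y*Z + 2*Z**2

deg(f) = 2.
Substitute x = X/Z, y = Y/Z into f, then multiply by Z^2.
  monomial 3·x^1·y^1 ↦ 3·X^1·Y^1·Z^0.
  monomial 1·x^1·y^0 ↦ 1·X^1·Y^0·Z^1.
  monomial 2·x^0·y^2 ↦ 2·X^0·Y^2·Z^0.
  monomial 1·x^0·y^1 ↦ 1·X^0·Y^1·Z^1.
  monomial 2·x^0·y^0 ↦ 2·X^0·Y^0·Z^2.
Collecting: F(X, Y, Z) = 3*X*Y + X*Z + 2*Y**2 + Y*Z + 2*Z**2.


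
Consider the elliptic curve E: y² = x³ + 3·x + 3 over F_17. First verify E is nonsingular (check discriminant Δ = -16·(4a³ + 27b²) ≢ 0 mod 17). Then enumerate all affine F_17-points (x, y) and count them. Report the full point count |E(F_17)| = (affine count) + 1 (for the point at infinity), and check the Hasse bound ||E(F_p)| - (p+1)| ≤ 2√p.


Affine points = {(2, 0), (6, 4), (6, 13), (10, 8), (10, 9), (12, 4), (12, 13), (14, 1), (14, 16), (16, 4), (16, 13)}; affine count = 11; |E(F_17)| = 12.

Discriminant check: Δ ∝ 4a³ + 27b² = 4·3³ + 27·3² = 4·27 + 27·9 ≡ 11 (mod 17). Nonzero ⇒ E is nonsingular.
For each x ∈ F_17, compute rhs = x³ + 3·x + 3 mod 17, then count y ∈ F_17 with y² ≡ rhs.
  x = 0: rhs = 3, matching y values: none (0 points).
  x = 1: rhs = 7, matching y values: none (0 points).
  x = 2: rhs = 0, matching y values: 0 (1 points).
  x = 3: rhs = 5, matching y values: none (0 points).
  x = 4: rhs = 11, matching y values: none (0 points).
  x = 5: rhs = 7, matching y values: none (0 points).
  x = 6: rhs = 16, matching y values: 4, 13 (2 points).
  x = 7: rhs = 10, matching y values: none (0 points).
  x = 8: rhs = 12, matching y values: none (0 points).
  x = 9: rhs = 11, matching y values: none (0 points).
  x = 10: rhs = 13, matching y values: 8, 9 (2 points).
  x = 11: rhs = 7, matching y values: none (0 points).
  x = 12: rhs = 16, matching y values: 4, 13 (2 points).
  x = 13: rhs = 12, matching y values: none (0 points).
  x = 14: rhs = 1, matching y values: 1, 16 (2 points).
  x = 15: rhs = 6, matching y values: none (0 points).
  x = 16: rhs = 16, matching y values: 4, 13 (2 points).
Total affine count: 11.
Full point count |E(F_17)| = 11 + 1 = 12.
Hasse bound: |12 − (17+1)| = |-6| = 6 ≤ 2√17 ≈ 8.2462 ✓.


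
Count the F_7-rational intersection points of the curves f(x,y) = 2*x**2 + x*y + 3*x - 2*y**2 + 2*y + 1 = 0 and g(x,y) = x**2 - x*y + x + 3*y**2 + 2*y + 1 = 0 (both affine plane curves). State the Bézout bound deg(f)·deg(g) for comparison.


Common zeros: {(1, 1)}; count = 1; Bézout bound = 4.

deg(f) = 2, deg(g) = 2, so Bézout bound = 4.
Scan x ∈ F_7. For each x, list the y ∈ F_7 with f(x, y) ≡ 0 and those with g(x, y) ≡ 0 (mod 7); the common zeros in that column are the intersection.
  x = 0: f ≡ 0 at y ∈ ∅; g ≡ 0 at y ∈ ∅; common: ∅.
  x = 1: f ≡ 0 at y ∈ {1, 4}; g ≡ 0 at y ∈ {1}; common: {1}.
  x = 2: f ≡ 0 at y ∈ ∅; g ≡ 0 at y ∈ {0}; common: ∅.
  x = 3: f ≡ 0 at y ∈ {0, 6}; g ≡ 0 at y ∈ ∅; common: ∅.
  x = 4: f ≡ 0 at y ∈ {1, 2}; g ≡ 0 at y ∈ {0, 3}; common: ∅.
  x = 5: f ≡ 0 at y ∈ ∅; g ≡ 0 at y ∈ {3, 5}; common: ∅.
  x = 6: f ≡ 0 at y ∈ {0, 4}; g ≡ 0 at y ∈ {1, 5}; common: ∅.
Collecting: common zeros = {(1, 1)}, so the count is 1.
Comparison with the Bézout bound: 1 ≤ 4 = deg(f)·deg(g), as expected for curves with no common component (the affine F_7-count falls short of the bound because intersections may lie at infinity, over extension fields, or carry multiplicity).


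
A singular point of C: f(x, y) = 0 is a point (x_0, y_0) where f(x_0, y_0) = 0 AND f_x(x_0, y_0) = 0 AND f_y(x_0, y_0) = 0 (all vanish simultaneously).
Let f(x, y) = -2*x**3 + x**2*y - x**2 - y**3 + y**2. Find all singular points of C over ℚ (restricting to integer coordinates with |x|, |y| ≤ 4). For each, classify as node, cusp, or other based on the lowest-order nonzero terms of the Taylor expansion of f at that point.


Singular points: {(0, 0)}; classification: node.

Compute partial derivatives:
  f_x = -6*x**2 + 2*x*y - 2*x.
  f_y = x**2 - 3*y**2 + 2*y.
Scan x_0 ∈ {−4, ..., 4}. For each x_0, f_y(x_0, y) is a polynomial in y; find its integer roots y ∈ {−4, ..., 4}, then test f_x and f at those candidates.
  x = -4: f_y(-4, y) = -3*y**2 + 2*y + 16; vanishes at y ∈ {-2}. (-4, -2): f_x = -72 ≠ 0.
  x = -3: f_y(-3, y) = -3*y**2 + 2*y + 9; no integer root y with |y| ≤ 4.
  x = -2: f_y(-2, y) = -3*y**2 + 2*y + 4; no integer root y with |y| ≤ 4.
  x = -1: f_y(-1, y) = -3*y**2 + 2*y + 1; vanishes at y ∈ {1}. (-1, 1): f_x = -6 ≠ 0.
  x = 0: f_y(0, y) = -3*y**2 + 2*y; vanishes at y ∈ {0}. (0, 0): f_x = 0, f = 0 — SINGULAR.
  x = 1: f_y(1, y) = -3*y**2 + 2*y + 1; vanishes at y ∈ {1}. (1, 1): f_x = -6 ≠ 0.
  x = 2: f_y(2, y) = -3*y**2 + 2*y + 4; no integer root y with |y| ≤ 4.
  x = 3: f_y(3, y) = -3*y**2 + 2*y + 9; no integer root y with |y| ≤ 4.
  x = 4: f_y(4, y) = -3*y**2 + 2*y + 16; vanishes at y ∈ {-2}. (4, -2): f_x = -120 ≠ 0.
Only singular point on the grid: (0, 0).
Classify: substitute x = 0 + u, y = 0 + v and expand: f = -2*u**3 + u**2*v - u**2 - v**3 + v**2.
No constant or linear terms (consistent with a singular point). Quadratic part: -u**2 + v**2. Cubic part: -2*u**3 + u**2*v - v**3.
The quadratic part v**2 - u**2 = (v − u)(v + u) splits into two distinct linear factors, so there are two distinct tangent lines y − 0 = ±(x − 0) — this is a node (ordinary double point).
Classification: node.


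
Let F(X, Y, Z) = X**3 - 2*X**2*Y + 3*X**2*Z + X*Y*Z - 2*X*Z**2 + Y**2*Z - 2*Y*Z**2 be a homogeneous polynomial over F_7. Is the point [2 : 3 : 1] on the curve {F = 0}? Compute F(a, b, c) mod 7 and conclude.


F(2,3,1) ≡ 1 (mod 7); P is NOT on the curve.

Evaluate F(2, 3, 1) term-by-term (mod 7).
  X**3 ↦ 1·8·1·1 = 8
  -2*X**2*Y ↦ -2·4·3·1 = -24
  3*X**2*Z ↦ 3·4·1·1 = 12
  X*Y*Z ↦ 1·2·3·1 = 6
  -2*X*Z**2 ↦ -2·2·1·1 = -4
  Y**2*Z ↦ 1·1·9·1 = 9
  -2*Y*Z**2 ↦ -2·1·3·1 = -6
Sum: F(2, 3, 1) = (8) + (-24) + (12) + (6) + (-4) + (9) + (-6) = 1.
Reducing mod 7: 1 ≡ 1 (mod 7).
Since F(a, b, c) ≡ 1 ≠ 0 (mod 7), P does NOT lie on the curve.


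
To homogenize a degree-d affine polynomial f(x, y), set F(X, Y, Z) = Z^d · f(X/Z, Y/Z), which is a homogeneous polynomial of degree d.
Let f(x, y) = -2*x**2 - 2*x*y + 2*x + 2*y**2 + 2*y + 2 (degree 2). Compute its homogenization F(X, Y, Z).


F(X, Y, Z) = -2*X**2 - 2*X*Y + 2*X*Z + 2*Y**2 + 2*Y*Z + 2*Z**2

deg(f) = 2.
Substitute x = X/Z, y = Y/Z into f, then multiply by Z^2.
  monomial -2·x^2·y^0 ↦ -2·X^2·Y^0·Z^0.
  monomial -2·x^1·y^1 ↦ -2·X^1·Y^1·Z^0.
  monomial 2·x^1·y^0 ↦ 2·X^1·Y^0·Z^1.
  monomial 2·x^0·y^2 ↦ 2·X^0·Y^2·Z^0.
  monomial 2·x^0·y^1 ↦ 2·X^0·Y^1·Z^1.
  monomial 2·x^0·y^0 ↦ 2·X^0·Y^0·Z^2.
Collecting: F(X, Y, Z) = -2*X**2 - 2*X*Y + 2*X*Z + 2*Y**2 + 2*Y*Z + 2*Z**2.


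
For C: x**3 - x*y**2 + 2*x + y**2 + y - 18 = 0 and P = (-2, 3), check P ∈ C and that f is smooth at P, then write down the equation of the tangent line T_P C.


Tangent line at P: 5*x + 19*y - 47 = 0.

Step 1: f(-2, 3) = 0, so P lies on C.
Step 2: partial derivatives
  f_x(x, y) = 3*x**2 - y**2 + 2, f_y(x, y) = -2*x*y + 2*y + 1.
  f_x(P) = 5, f_y(P) = 19 (gradient nonzero, so P is smooth).
Step 3: tangent line at P: 5·(x − -2) + 19·(y − 3) = 0.
Expanding: 5*x + 19*y - 47 = 0.


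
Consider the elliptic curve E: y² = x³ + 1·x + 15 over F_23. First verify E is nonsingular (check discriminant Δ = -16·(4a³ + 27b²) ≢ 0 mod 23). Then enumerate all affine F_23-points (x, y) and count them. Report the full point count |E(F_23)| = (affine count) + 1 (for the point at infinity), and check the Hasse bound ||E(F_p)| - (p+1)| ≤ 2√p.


Affine points = {(2, 5), (2, 18), (8, 11), (8, 12), (10, 6), (10, 17), (11, 0), (14, 6), (14, 17), (15, 1), (15, 22), (17, 0), (18, 0), (19, 4), (19, 19), (20, 10), (20, 13), (22, 6), (22, 17)}; affine count = 19; |E(F_23)| = 20.

Discriminant check: Δ ∝ 4a³ + 27b² = 4·1³ + 27·15² = 4·1 + 27·225 ≡ 7 (mod 23). Nonzero ⇒ E is nonsingular.
For each x ∈ F_23, compute rhs = x³ + 1·x + 15 mod 23, then count y ∈ F_23 with y² ≡ rhs.
  x = 0: rhs = 15, matching y values: none (0 points).
  x = 1: rhs = 17, matching y values: none (0 points).
  x = 2: rhs = 2, matching y values: 5, 18 (2 points).
  x = 3: rhs = 22, matching y values: none (0 points).
  x = 4: rhs = 14, matching y values: none (0 points).
  x = 5: rhs = 7, matching y values: none (0 points).
  x = 6: rhs = 7, matching y values: none (0 points).
  x = 7: rhs = 20, matching y values: none (0 points).
  x = 8: rhs = 6, matching y values: 11, 12 (2 points).
  x = 9: rhs = 17, matching y values: none (0 points).
  x = 10: rhs = 13, matching y values: 6, 17 (2 points).
  x = 11: rhs = 0, matching y values: 0 (1 points).
  x = 12: rhs = 7, matching y values: none (0 points).
  x = 13: rhs = 17, matching y values: none (0 points).
  x = 14: rhs = 13, matching y values: 6, 17 (2 points).
  x = 15: rhs = 1, matching y values: 1, 22 (2 points).
  x = 16: rhs = 10, matching y values: none (0 points).
  x = 17: rhs = 0, matching y values: 0 (1 points).
  x = 18: rhs = 0, matching y values: 0 (1 points).
  x = 19: rhs = 16, matching y values: 4, 19 (2 points).
  x = 20: rhs = 8, matching y values: 10, 13 (2 points).
  x = 21: rhs = 5, matching y values: none (0 points).
  x = 22: rhs = 13, matching y values: 6, 17 (2 points).
Total affine count: 19.
Full point count |E(F_23)| = 19 + 1 = 20.
Hasse bound: |20 − (23+1)| = |-4| = 4 ≤ 2√23 ≈ 9.5917 ✓.


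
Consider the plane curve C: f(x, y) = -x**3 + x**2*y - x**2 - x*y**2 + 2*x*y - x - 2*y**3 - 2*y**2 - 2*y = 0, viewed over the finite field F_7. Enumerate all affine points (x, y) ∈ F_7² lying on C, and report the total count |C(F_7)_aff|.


Affine F_7-points: {(0, 0), (0, 2), (0, 4), (1, 1), (1, 4), (2, 0), (2, 1), (2, 4), (3, 2), (4, 0), (4, 1), (4, 3), (5, 2)}; count = 13.

For each of the 49 pairs (x, y) ∈ F_7², evaluate f(x, y) mod 7. Record the zeros.
  x = 0: [0↦0, 1↦1, 2↦0, 3↦6, 4↦0, 5↦5, 6↦2]  zeros at y ∈ {0, 2, 4}
  x = 1: [0↦4, 1↦0, 2↦6, 3↦3, 4↦0, 5↦6, 6↦2]  zeros at y ∈ {1, 4}
  x = 2: [0↦0, 1↦0, 2↦1, 3↦5, 4↦0, 5↦2, 6↦6]  zeros at y ∈ {0, 1, 4}
  x = 3: [0↦3, 1↦2, 2↦0, 3↦6, 4↦1, 5↦1, 6↦1]  zeros at y ∈ {2}
  x = 4: [0↦0, 1↦0, 2↦4, 3↦0, 4↦4, 5↦4, 6↦2]  zeros at y ∈ {0, 1, 3}
  x = 5: [0↦6, 1↦2, 2↦0, 3↦2, 4↦3, 5↦5, 6↦3]  zeros at y ∈ {2}
  x = 6: [0↦1, 1↦2, 2↦3, 3↦6, 4↦6, 5↦5, 6↦5]  zeros at y ∈ ∅
Collecting zeros: affine points = {(0, 0), (0, 2), (0, 4), (1, 1), (1, 4), (2, 0), (2, 1), (2, 4), (3, 2), (4, 0), (4, 1), (4, 3), (5, 2)}.
Total count |C(F_7)_aff| = 13.


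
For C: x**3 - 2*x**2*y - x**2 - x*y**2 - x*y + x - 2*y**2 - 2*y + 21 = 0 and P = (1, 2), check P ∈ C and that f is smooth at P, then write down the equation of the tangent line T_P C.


Tangent line at P: -12*x - 17*y + 46 = 0.

Step 1: f(1, 2) = 0, so P lies on C.
Step 2: partial derivatives
  f_x(x, y) = 3*x**2 - 4*x*y - 2*x - y**2 - y + 1, f_y(x, y) = -2*x**2 - 2*x*y - x - 4*y - 2.
  f_x(P) = -12, f_y(P) = -17 (gradient nonzero, so P is smooth).
Step 3: tangent line at P: -12·(x − 1) + -17·(y − 2) = 0.
Expanding: -12*x - 17*y + 46 = 0.


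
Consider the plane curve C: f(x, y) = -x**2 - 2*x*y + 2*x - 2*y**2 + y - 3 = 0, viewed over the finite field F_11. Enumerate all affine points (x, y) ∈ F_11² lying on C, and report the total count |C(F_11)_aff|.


Affine F_11-points: {(4, 0), (4, 2), (5, 2), (5, 10), (6, 5), (6, 6), (8, 4), (8, 5), (9, 0), (9, 8), (10, 8), (10, 10)}; count = 12.

For each of the 121 pairs (x, y) ∈ F_11², evaluate f(x, y) mod 11. Record the zeros.
  x = 0: [0↦8, 1↦7, 2↦2, 3↦4, 4↦2, 5↦7, 6↦8, 7↦5, 8↦9, 9↦9, 10↦5]  zeros at y ∈ ∅
  x = 1: [0↦9, 1↦6, 2↦10, 3↦10, 4↦6, 5↦9, 6↦8, 7↦3, 8↦5, 9↦3, 10↦8]  zeros at y ∈ ∅
  x = 2: [0↦8, 1↦3, 2↦5, 3↦3, 4↦8, 5↦9, 6↦6, 7↦10, 8↦10, 9↦6, 10↦9]  zeros at y ∈ ∅
  x = 3: [0↦5, 1↦9, 2↦9, 3↦5, 4↦8, 5↦7, 6↦2, 7↦4, 8↦2, 9↦7, 10↦8]  zeros at y ∈ ∅
  x = 4: [0↦0, 1↦2, 2↦0, 3↦5, 4↦6, 5↦3, 6↦7, 7↦7, 8↦3, 9↦6, 10↦5]  zeros at y ∈ {0, 2}
  x = 5: [0↦4, 1↦4, 2↦0, 3↦3, 4↦2, 5↦8, 6↦10, 7↦8, 8↦2, 9↦3, 10↦0]  zeros at y ∈ {2, 10}
  x = 6: [0↦6, 1↦4, 2↦9, 3↦10, 4↦7, 5↦0, 6↦0, 7↦7, 8↦10, 9↦9, 10↦4]  zeros at y ∈ {5, 6}
  x = 7: [0↦6, 1↦2, 2↦5, 3↦4, 4↦10, 5↦1, 6↦10, 7↦4, 8↦5, 9↦2, 10↦6]  zeros at y ∈ ∅
  x = 8: [0↦4, 1↦9, 2↦10, 3↦7, 4↦0, 5↦0, 6↦7, 7↦10, 8↦9, 9↦4, 10↦6]  zeros at y ∈ {4, 5}
  x = 9: [0↦0, 1↦3, 2↦2, 3↦8, 4↦10, 5↦8, 6↦2, 7↦3, 8↦0, 9↦4, 10↦4]  zeros at y ∈ {0, 8}
  x = 10: [0↦5, 1↦6, 2↦3, 3↦7, 4↦7, 5↦3, 6↦6, 7↦5, 8↦0, 9↦2, 10↦0]  zeros at y ∈ {8, 10}
Collecting zeros: affine points = {(4, 0), (4, 2), (5, 2), (5, 10), (6, 5), (6, 6), (8, 4), (8, 5), (9, 0), (9, 8), (10, 8), (10, 10)}.
Total count |C(F_11)_aff| = 12.


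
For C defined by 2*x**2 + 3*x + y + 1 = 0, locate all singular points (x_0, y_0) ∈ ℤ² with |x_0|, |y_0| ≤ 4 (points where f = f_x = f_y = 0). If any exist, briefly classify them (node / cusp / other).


No singular points in the scanned grid; C is smooth there.

Compute partial derivatives:
  f_x = 4*x + 3.
  f_y = 1.
f_y = 1 is a nonzero constant, so f_y never vanishes: no point (x, y) can satisfy f = f_x = f_y = 0. In particular no (x, y) ∈ {−4, ..., 4}² is singular; the curve is smooth.


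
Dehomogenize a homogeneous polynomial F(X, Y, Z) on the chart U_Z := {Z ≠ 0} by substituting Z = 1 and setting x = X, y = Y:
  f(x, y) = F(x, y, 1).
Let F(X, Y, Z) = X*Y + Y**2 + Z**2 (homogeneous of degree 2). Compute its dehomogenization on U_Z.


f(x, y) = x*y + y**2 + 1

On U_Z we set Z = 1. Each monomial c·X^i·Y^j·Z^k in F becomes c·x^i·y^j·1^k = c·x^i·y^j.
Substituting Z = 1: F(X, Y, 1) = x*y + y**2 + 1.
Note: deg(f) ≤ deg(F) = 2; strict inequality happens when F is divisible by Z (lost terms).


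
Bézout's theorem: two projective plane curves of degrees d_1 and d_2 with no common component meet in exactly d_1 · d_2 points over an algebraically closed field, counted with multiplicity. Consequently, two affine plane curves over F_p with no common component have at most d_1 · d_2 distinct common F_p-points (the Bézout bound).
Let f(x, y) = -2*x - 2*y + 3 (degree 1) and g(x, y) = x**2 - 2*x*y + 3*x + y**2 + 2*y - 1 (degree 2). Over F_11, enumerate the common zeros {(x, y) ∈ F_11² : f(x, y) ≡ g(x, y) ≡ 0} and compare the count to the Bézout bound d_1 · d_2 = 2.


Common zeros: {(6, 1), (9, 9)}; count = 2; Bézout bound = 2.

deg(f) = 1, deg(g) = 2, so Bézout bound = 2.
Scan x ∈ F_11. For each x, list the y ∈ F_11 with f(x, y) ≡ 0 and those with g(x, y) ≡ 0 (mod 11); the common zeros in that column are the intersection.
  x = 0: f ≡ 0 at y ∈ {7}; g ≡ 0 at y ∈ ∅; common: ∅.
  x = 1: f ≡ 0 at y ∈ {6}; g ≡ 0 at y ∈ ∅; common: ∅.
  x = 2: f ≡ 0 at y ∈ {5}; g ≡ 0 at y ∈ {6, 7}; common: ∅.
  x = 3: f ≡ 0 at y ∈ {4}; g ≡ 0 at y ∈ {5, 10}; common: ∅.
  x = 4: f ≡ 0 at y ∈ {3}; g ≡ 0 at y ∈ {1, 5}; common: ∅.
  x = 5: f ≡ 0 at y ∈ {2}; g ≡ 0 at y ∈ ∅; common: ∅.
  x = 6: f ≡ 0 at y ∈ {1}; g ≡ 0 at y ∈ {1, 9}; common: {1}.
  x = 7: f ≡ 0 at y ∈ {0}; g ≡ 0 at y ∈ {6}; common: ∅.
  x = 8: f ≡ 0 at y ∈ {10}; g ≡ 0 at y ∈ ∅; common: ∅.
  x = 9: f ≡ 0 at y ∈ {9}; g ≡ 0 at y ∈ {7, 9}; common: {9}.
  x = 10: f ≡ 0 at y ∈ {8}; g ≡ 0 at y ∈ ∅; common: ∅.
Collecting: common zeros = {(6, 1), (9, 9)}, so the count is 2.
Comparison with the Bézout bound: 2 ≤ 2 = deg(f)·deg(g), as expected for curves with no common component (the bound is attained).


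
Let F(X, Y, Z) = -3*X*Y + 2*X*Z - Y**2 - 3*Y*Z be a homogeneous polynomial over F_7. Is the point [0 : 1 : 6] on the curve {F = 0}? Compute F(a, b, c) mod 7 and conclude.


F(0,1,6) ≡ 2 (mod 7); P is NOT on the curve.

Evaluate F(0, 1, 6) term-by-term (mod 7).
  -3*X*Y ↦ -3·0·1·1 = 0
  2*X*Z ↦ 2·0·1·6 = 0
  -Y**2 ↦ -1·1·1·1 = -1
  -3*Y*Z ↦ -3·1·1·6 = -18
Sum: F(0, 1, 6) = (0) + (0) + (-1) + (-18) = -19.
Reducing mod 7: -19 ≡ 2 (mod 7).
Since F(a, b, c) ≡ 2 ≠ 0 (mod 7), P does NOT lie on the curve.


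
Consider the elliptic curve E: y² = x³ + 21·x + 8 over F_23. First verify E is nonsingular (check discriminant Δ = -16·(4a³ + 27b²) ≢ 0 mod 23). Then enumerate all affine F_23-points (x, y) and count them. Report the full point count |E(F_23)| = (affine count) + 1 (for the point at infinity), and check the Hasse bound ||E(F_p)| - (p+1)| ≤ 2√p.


Affine points = {(0, 10), (0, 13), (2, 9), (2, 14), (3, 11), (3, 12), (4, 8), (4, 15), (5, 10), (5, 13), (9, 11), (9, 12), (11, 11), (11, 12), (15, 8), (15, 15), (16, 1), (16, 22), (18, 10), (18, 13), (21, 2), (21, 21), (22, 3), (22, 20)}; affine count = 24; |E(F_23)| = 25.

Discriminant check: Δ ∝ 4a³ + 27b² = 4·21³ + 27·8² = 4·9261 + 27·64 ≡ 17 (mod 23). Nonzero ⇒ E is nonsingular.
For each x ∈ F_23, compute rhs = x³ + 21·x + 8 mod 23, then count y ∈ F_23 with y² ≡ rhs.
  x = 0: rhs = 8, matching y values: 10, 13 (2 points).
  x = 1: rhs = 7, matching y values: none (0 points).
  x = 2: rhs = 12, matching y values: 9, 14 (2 points).
  x = 3: rhs = 6, matching y values: 11, 12 (2 points).
  x = 4: rhs = 18, matching y values: 8, 15 (2 points).
  x = 5: rhs = 8, matching y values: 10, 13 (2 points).
  x = 6: rhs = 5, matching y values: none (0 points).
  x = 7: rhs = 15, matching y values: none (0 points).
  x = 8: rhs = 21, matching y values: none (0 points).
  x = 9: rhs = 6, matching y values: 11, 12 (2 points).
  x = 10: rhs = 22, matching y values: none (0 points).
  x = 11: rhs = 6, matching y values: 11, 12 (2 points).
  x = 12: rhs = 10, matching y values: none (0 points).
  x = 13: rhs = 17, matching y values: none (0 points).
  x = 14: rhs = 10, matching y values: none (0 points).
  x = 15: rhs = 18, matching y values: 8, 15 (2 points).
  x = 16: rhs = 1, matching y values: 1, 22 (2 points).
  x = 17: rhs = 11, matching y values: none (0 points).
  x = 18: rhs = 8, matching y values: 10, 13 (2 points).
  x = 19: rhs = 21, matching y values: none (0 points).
  x = 20: rhs = 10, matching y values: none (0 points).
  x = 21: rhs = 4, matching y values: 2, 21 (2 points).
  x = 22: rhs = 9, matching y values: 3, 20 (2 points).
Total affine count: 24.
Full point count |E(F_23)| = 24 + 1 = 25.
Hasse bound: |25 − (23+1)| = |1| = 1 ≤ 2√23 ≈ 9.5917 ✓.


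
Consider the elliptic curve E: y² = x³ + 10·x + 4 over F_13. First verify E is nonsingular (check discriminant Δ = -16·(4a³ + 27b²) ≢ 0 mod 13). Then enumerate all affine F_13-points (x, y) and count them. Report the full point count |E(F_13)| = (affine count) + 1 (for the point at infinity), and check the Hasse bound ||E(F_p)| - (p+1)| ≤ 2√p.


Affine points = {(0, 2), (0, 11), (3, 3), (3, 10), (4, 2), (4, 11), (5, 6), (5, 7), (7, 1), (7, 12), (9, 2), (9, 11), (10, 5), (10, 8)}; affine count = 14; |E(F_13)| = 15.

Discriminant check: Δ ∝ 4a³ + 27b² = 4·10³ + 27·4² = 4·1000 + 27·16 ≡ 12 (mod 13). Nonzero ⇒ E is nonsingular.
For each x ∈ F_13, compute rhs = x³ + 10·x + 4 mod 13, then count y ∈ F_13 with y² ≡ rhs.
  x = 0: rhs = 4, matching y values: 2, 11 (2 points).
  x = 1: rhs = 2, matching y values: none (0 points).
  x = 2: rhs = 6, matching y values: none (0 points).
  x = 3: rhs = 9, matching y values: 3, 10 (2 points).
  x = 4: rhs = 4, matching y values: 2, 11 (2 points).
  x = 5: rhs = 10, matching y values: 6, 7 (2 points).
  x = 6: rhs = 7, matching y values: none (0 points).
  x = 7: rhs = 1, matching y values: 1, 12 (2 points).
  x = 8: rhs = 11, matching y values: none (0 points).
  x = 9: rhs = 4, matching y values: 2, 11 (2 points).
  x = 10: rhs = 12, matching y values: 5, 8 (2 points).
  x = 11: rhs = 2, matching y values: none (0 points).
  x = 12: rhs = 6, matching y values: none (0 points).
Total affine count: 14.
Full point count |E(F_13)| = 14 + 1 = 15.
Hasse bound: |15 − (13+1)| = |1| = 1 ≤ 2√13 ≈ 7.2111 ✓.


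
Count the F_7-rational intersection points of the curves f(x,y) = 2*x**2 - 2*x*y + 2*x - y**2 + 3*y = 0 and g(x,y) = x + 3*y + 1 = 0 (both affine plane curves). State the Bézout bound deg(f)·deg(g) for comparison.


Common zeros: {(5, 5), (6, 0)}; count = 2; Bézout bound = 2.

deg(f) = 2, deg(g) = 1, so Bézout bound = 2.
Scan x ∈ F_7. For each x, list the y ∈ F_7 with f(x, y) ≡ 0 and those with g(x, y) ≡ 0 (mod 7); the common zeros in that column are the intersection.
  x = 0: f ≡ 0 at y ∈ {0, 3}; g ≡ 0 at y ∈ {2}; common: ∅.
  x = 1: f ≡ 0 at y ∈ ∅; g ≡ 0 at y ∈ {4}; common: ∅.
  x = 2: f ≡ 0 at y ∈ {3}; g ≡ 0 at y ∈ {6}; common: ∅.
  x = 3: f ≡ 0 at y ∈ {2}; g ≡ 0 at y ∈ {1}; common: ∅.
  x = 4: f ≡ 0 at y ∈ ∅; g ≡ 0 at y ∈ {3}; common: ∅.
  x = 5: f ≡ 0 at y ∈ {2, 5}; g ≡ 0 at y ∈ {5}; common: {5}.
  x = 6: f ≡ 0 at y ∈ {0, 5}; g ≡ 0 at y ∈ {0}; common: {0}.
Collecting: common zeros = {(5, 5), (6, 0)}, so the count is 2.
Comparison with the Bézout bound: 2 ≤ 2 = deg(f)·deg(g), as expected for curves with no common component (the bound is attained).


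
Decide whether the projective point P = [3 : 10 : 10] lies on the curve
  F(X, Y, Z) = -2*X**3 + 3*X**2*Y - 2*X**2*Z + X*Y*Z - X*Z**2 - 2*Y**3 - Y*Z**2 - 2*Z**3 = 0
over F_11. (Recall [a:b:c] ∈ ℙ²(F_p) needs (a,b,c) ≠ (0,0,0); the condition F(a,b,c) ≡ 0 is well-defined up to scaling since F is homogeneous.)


F(3,10,10) ≡ 8 (mod 11); P is NOT on the curve.

Evaluate F(3, 10, 10) term-by-term (mod 11).
  -2*X**3 ↦ -2·27·1·1 = -54
  3*X**2*Y ↦ 3·9·10·1 = 270
  -2*X**2*Z ↦ -2·9·1·10 = -180
  X*Y*Z ↦ 1·3·10·10 = 300
  -X*Z**2 ↦ -1·3·1·100 = -300
  -2*Y**3 ↦ -2·1·1000·1 = -2000
  -Y*Z**2 ↦ -1·1·10·100 = -1000
  -2*Z**3 ↦ -2·1·1·1000 = -2000
Sum: F(3, 10, 10) = (-54) + (270) + (-180) + (300) + (-300) + (-2000) + (-1000) + (-2000) = -4964.
Reducing mod 11: -4964 ≡ 8 (mod 11).
Since F(a, b, c) ≡ 8 ≠ 0 (mod 11), P does NOT lie on the curve.


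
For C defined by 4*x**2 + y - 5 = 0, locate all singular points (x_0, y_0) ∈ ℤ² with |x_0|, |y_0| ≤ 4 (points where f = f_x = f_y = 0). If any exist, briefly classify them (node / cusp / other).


No singular points in the scanned grid; C is smooth there.

Compute partial derivatives:
  f_x = 8*x.
  f_y = 1.
f_y = 1 is a nonzero constant, so f_y never vanishes: no point (x, y) can satisfy f = f_x = f_y = 0. In particular no (x, y) ∈ {−4, ..., 4}² is singular; the curve is smooth.


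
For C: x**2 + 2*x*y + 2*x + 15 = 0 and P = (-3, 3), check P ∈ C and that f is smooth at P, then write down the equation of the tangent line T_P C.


Tangent line at P: 2*x - 6*y + 24 = 0.

Step 1: f(-3, 3) = 0, so P lies on C.
Step 2: partial derivatives
  f_x(x, y) = 2*x + 2*y + 2, f_y(x, y) = 2*x.
  f_x(P) = 2, f_y(P) = -6 (gradient nonzero, so P is smooth).
Step 3: tangent line at P: 2·(x − -3) + -6·(y − 3) = 0.
Expanding: 2*x - 6*y + 24 = 0.


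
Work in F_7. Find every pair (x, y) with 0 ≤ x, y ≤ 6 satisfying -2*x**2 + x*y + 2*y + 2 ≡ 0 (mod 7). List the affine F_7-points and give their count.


Affine F_7-points: {(0, 6), (1, 0), (2, 5), (3, 6), (4, 5), (6, 0)}; count = 6.

For each of the 49 pairs (x, y) ∈ F_7², evaluate f(x, y) mod 7. Record the zeros.
  x = 0: [0↦2, 1↦4, 2↦6, 3↦1, 4↦3, 5↦5, 6↦0]  zeros at y ∈ {6}
  x = 1: [0↦0, 1↦3, 2↦6, 3↦2, 4↦5, 5↦1, 6↦4]  zeros at y ∈ {0}
  x = 2: [0↦1, 1↦5, 2↦2, 3↦6, 4↦3, 5↦0, 6↦4]  zeros at y ∈ {5}
  x = 3: [0↦5, 1↦3, 2↦1, 3↦6, 4↦4, 5↦2, 6↦0]  zeros at y ∈ {6}
  x = 4: [0↦5, 1↦4, 2↦3, 3↦2, 4↦1, 5↦0, 6↦6]  zeros at y ∈ {5}
  x = 5: [0↦1, 1↦1, 2↦1, 3↦1, 4↦1, 5↦1, 6↦1]  zeros at y ∈ ∅
  x = 6: [0↦0, 1↦1, 2↦2, 3↦3, 4↦4, 5↦5, 6↦6]  zeros at y ∈ {0}
Collecting zeros: affine points = {(0, 6), (1, 0), (2, 5), (3, 6), (4, 5), (6, 0)}.
Total count |C(F_7)_aff| = 6.


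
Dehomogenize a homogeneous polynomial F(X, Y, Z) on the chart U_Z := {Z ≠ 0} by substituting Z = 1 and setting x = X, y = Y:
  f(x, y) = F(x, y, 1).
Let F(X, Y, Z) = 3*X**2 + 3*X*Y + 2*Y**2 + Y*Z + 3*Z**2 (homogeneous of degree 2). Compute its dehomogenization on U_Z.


f(x, y) = 3*x**2 + 3*x*y + 2*y**2 + y + 3

On U_Z we set Z = 1. Each monomial c·X^i·Y^j·Z^k in F becomes c·x^i·y^j·1^k = c·x^i·y^j.
Substituting Z = 1: F(X, Y, 1) = 3*x**2 + 3*x*y + 2*y**2 + y + 3.
Note: deg(f) ≤ deg(F) = 2; strict inequality happens when F is divisible by Z (lost terms).


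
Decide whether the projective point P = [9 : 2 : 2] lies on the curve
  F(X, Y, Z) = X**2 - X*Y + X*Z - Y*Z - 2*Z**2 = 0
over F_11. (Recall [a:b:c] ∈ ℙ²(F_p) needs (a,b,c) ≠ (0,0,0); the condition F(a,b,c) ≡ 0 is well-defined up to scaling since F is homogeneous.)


F(9,2,2) ≡ 3 (mod 11); P is NOT on the curve.

Evaluate F(9, 2, 2) term-by-term (mod 11).
  X**2 ↦ 1·81·1·1 = 81
  -X*Y ↦ -1·9·2·1 = -18
  X*Z ↦ 1·9·1·2 = 18
  -Y*Z ↦ -1·1·2·2 = -4
  -2*Z**2 ↦ -2·1·1·4 = -8
Sum: F(9, 2, 2) = (81) + (-18) + (18) + (-4) + (-8) = 69.
Reducing mod 11: 69 ≡ 3 (mod 11).
Since F(a, b, c) ≡ 3 ≠ 0 (mod 11), P does NOT lie on the curve.


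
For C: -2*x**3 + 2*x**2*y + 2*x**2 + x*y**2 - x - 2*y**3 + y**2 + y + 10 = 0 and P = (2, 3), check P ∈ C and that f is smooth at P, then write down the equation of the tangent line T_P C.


Tangent line at P: 16*x - 27*y + 49 = 0.

Step 1: f(2, 3) = 0, so P lies on C.
Step 2: partial derivatives
  f_x(x, y) = -6*x**2 + 4*x*y + 4*x + y**2 - 1, f_y(x, y) = 2*x**2 + 2*x*y - 6*y**2 + 2*y + 1.
  f_x(P) = 16, f_y(P) = -27 (gradient nonzero, so P is smooth).
Step 3: tangent line at P: 16·(x − 2) + -27·(y − 3) = 0.
Expanding: 16*x - 27*y + 49 = 0.


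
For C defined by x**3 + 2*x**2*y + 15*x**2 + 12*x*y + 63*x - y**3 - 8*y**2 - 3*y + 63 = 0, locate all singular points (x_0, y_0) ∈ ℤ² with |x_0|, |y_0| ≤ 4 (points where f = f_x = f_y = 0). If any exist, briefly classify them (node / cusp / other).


Singular points: {(-3, -3)}; classification: cusp.

Compute partial derivatives:
  f_x = 3*x**2 + 4*x*y + 30*x + 12*y + 63.
  f_y = 2*x**2 + 12*x - 3*y**2 - 16*y - 3.
Scan x_0 ∈ {−4, ..., 4}. For each x_0, f_y(x_0, y) is a polynomial in y; find its integer roots y ∈ {−4, ..., 4}, then test f_x and f at those candidates.
  x = -4: f_y(-4, y) = -3*y**2 - 16*y - 19; no integer root y with |y| ≤ 4.
  x = -3: f_y(-3, y) = -3*y**2 - 16*y - 21; vanishes at y ∈ {-3}. (-3, -3): f_x = 0, f = 0 — SINGULAR.
  x = -2: f_y(-2, y) = -3*y**2 - 16*y - 19; no integer root y with |y| ≤ 4.
  x = -1: f_y(-1, y) = -3*y**2 - 16*y - 13; vanishes at y ∈ {-1}. (-1, -1): f_x = 28 ≠ 0.
  x = 0: f_y(0, y) = -3*y**2 - 16*y - 3; no integer root y with |y| ≤ 4.
  x = 1: f_y(1, y) = -3*y**2 - 16*y + 11; no integer root y with |y| ≤ 4.
  x = 2: f_y(2, y) = -3*y**2 - 16*y + 29; no integer root y with |y| ≤ 4.
  x = 3: f_y(3, y) = -3*y**2 - 16*y + 51; no integer root y with |y| ≤ 4.
  x = 4: f_y(4, y) = -3*y**2 - 16*y + 77; no integer root y with |y| ≤ 4.
Only singular point on the grid: (-3, -3).
Classify: substitute x = -3 + u, y = -3 + v and expand: f = u**3 + 2*u**2*v - v**3 + v**2.
No constant or linear terms (consistent with a singular point). Quadratic part: v**2. Cubic part: u**3 + 2*u**2*v - v**3.
The quadratic part v**2 is a perfect square, so there is a single (double) tangent line v = 0, i.e. y = -3. Restricting the cubic part to that line (v = 0) leaves u**3 ≠ 0, so f is not divisible by v and the branch is v² ≈ -u**3 to lowest order — this is a cusp.
Classification: cusp.


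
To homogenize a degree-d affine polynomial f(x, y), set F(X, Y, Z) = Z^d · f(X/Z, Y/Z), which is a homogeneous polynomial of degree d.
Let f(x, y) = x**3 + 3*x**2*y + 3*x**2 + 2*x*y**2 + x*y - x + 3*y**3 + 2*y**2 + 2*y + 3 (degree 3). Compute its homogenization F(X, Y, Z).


F(X, Y, Z) = X**3 + 3*X**2*Y + 3*X**2*Z + 2*X*Y**2 + X*Y*Z - X*Z**2 + 3*Y**3 + 2*Y**2*Z + 2*Y*Z**2 + 3*Z**3

deg(f) = 3.
Substitute x = X/Z, y = Y/Z into f, then multiply by Z^3.
  monomial 1·x^3·y^0 ↦ 1·X^3·Y^0·Z^0.
  monomial 3·x^2·y^1 ↦ 3·X^2·Y^1·Z^0.
  monomial 3·x^2·y^0 ↦ 3·X^2·Y^0·Z^1.
  monomial 2·x^1·y^2 ↦ 2·X^1·Y^2·Z^0.
  monomial 1·x^1·y^1 ↦ 1·X^1·Y^1·Z^1.
  monomial -1·x^1·y^0 ↦ -1·X^1·Y^0·Z^2.
  monomial 3·x^0·y^3 ↦ 3·X^0·Y^3·Z^0.
  monomial 2·x^0·y^2 ↦ 2·X^0·Y^2·Z^1.
  monomial 2·x^0·y^1 ↦ 2·X^0·Y^1·Z^2.
  monomial 3·x^0·y^0 ↦ 3·X^0·Y^0·Z^3.
Collecting: F(X, Y, Z) = X**3 + 3*X**2*Y + 3*X**2*Z + 2*X*Y**2 + X*Y*Z - X*Z**2 + 3*Y**3 + 2*Y**2*Z + 2*Y*Z**2 + 3*Z**3.


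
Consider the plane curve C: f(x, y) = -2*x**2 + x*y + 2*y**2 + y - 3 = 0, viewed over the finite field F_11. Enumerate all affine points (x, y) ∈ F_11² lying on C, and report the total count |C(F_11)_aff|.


Affine F_11-points: {(0, 1), (0, 4), (1, 5), (2, 0), (2, 4), (5, 2), (5, 6), (6, 1), (7, 2), (7, 5), (9, 0), (9, 6)}; count = 12.

For each of the 121 pairs (x, y) ∈ F_11², evaluate f(x, y) mod 11. Record the zeros.
  x = 0: [0↦8, 1↦0, 2↦7, 3↦7, 4↦0, 5↦8, 6↦9, 7↦3, 8↦1, 9↦3, 10↦9]  zeros at y ∈ {1, 4}
  x = 1: [0↦6, 1↦10, 2↦7, 3↦8, 4↦2, 5↦0, 6↦2, 7↦8, 8↦7, 9↦10, 10↦6]  zeros at y ∈ {5}
  x = 2: [0↦0, 1↦5, 2↦3, 3↦5, 4↦0, 5↦10, 6↦2, 7↦9, 8↦9, 9↦2, 10↦10]  zeros at y ∈ {0, 4}
  x = 3: [0↦1, 1↦7, 2↦6, 3↦9, 4↦5, 5↦5, 6↦9, 7↦6, 8↦7, 9↦1, 10↦10]  zeros at y ∈ ∅
  x = 4: [0↦9, 1↦5, 2↦5, 3↦9, 4↦6, 5↦7, 6↦1, 7↦10, 8↦1, 9↦7, 10↦6]  zeros at y ∈ ∅
  x = 5: [0↦2, 1↦10, 2↦0, 3↦5, 4↦3, 5↦5, 6↦0, 7↦10, 8↦2, 9↦9, 10↦9]  zeros at y ∈ {2, 6}
  x = 6: [0↦2, 1↦0, 2↦2, 3↦8, 4↦7, 5↦10, 6↦6, 7↦6, 8↦10, 9↦7, 10↦8]  zeros at y ∈ {1}
  x = 7: [0↦9, 1↦8, 2↦0, 3↦7, 4↦7, 5↦0, 6↦8, 7↦9, 8↦3, 9↦1, 10↦3]  zeros at y ∈ {2, 5}
  x = 8: [0↦1, 1↦1, 2↦5, 3↦2, 4↦3, 5↦8, 6↦6, 7↦8, 8↦3, 9↦2, 10↦5]  zeros at y ∈ ∅
  x = 9: [0↦0, 1↦1, 2↦6, 3↦4, 4↦6, 5↦1, 6↦0, 7↦3, 8↦10, 9↦10, 10↦3]  zeros at y ∈ {0, 6}
  x = 10: [0↦6, 1↦8, 2↦3, 3↦2, 4↦5, 5↦1, 6↦1, 7↦5, 8↦2, 9↦3, 10↦8]  zeros at y ∈ ∅
Collecting zeros: affine points = {(0, 1), (0, 4), (1, 5), (2, 0), (2, 4), (5, 2), (5, 6), (6, 1), (7, 2), (7, 5), (9, 0), (9, 6)}.
Total count |C(F_11)_aff| = 12.


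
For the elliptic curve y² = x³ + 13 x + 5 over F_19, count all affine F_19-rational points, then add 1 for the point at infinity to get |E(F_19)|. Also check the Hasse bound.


Affine points = {(0, 9), (0, 10), (1, 0), (2, 1), (2, 18), (4, 8), (4, 11), (5, 9), (5, 10), (11, 4), (11, 15), (14, 9), (14, 10), (17, 3), (17, 16)}; affine count = 15; |E(F_19)| = 16.

Discriminant check: Δ ∝ 4a³ + 27b² = 4·13³ + 27·5² = 4·2197 + 27·25 ≡ 1 (mod 19). Nonzero ⇒ E is nonsingular.
For each x ∈ F_19, compute rhs = x³ + 13·x + 5 mod 19, then count y ∈ F_19 with y² ≡ rhs.
  x = 0: rhs = 5, matching y values: 9, 10 (2 points).
  x = 1: rhs = 0, matching y values: 0 (1 points).
  x = 2: rhs = 1, matching y values: 1, 18 (2 points).
  x = 3: rhs = 14, matching y values: none (0 points).
  x = 4: rhs = 7, matching y values: 8, 11 (2 points).
  x = 5: rhs = 5, matching y values: 9, 10 (2 points).
  x = 6: rhs = 14, matching y values: none (0 points).
  x = 7: rhs = 2, matching y values: none (0 points).
  x = 8: rhs = 13, matching y values: none (0 points).
  x = 9: rhs = 15, matching y values: none (0 points).
  x = 10: rhs = 14, matching y values: none (0 points).
  x = 11: rhs = 16, matching y values: 4, 15 (2 points).
  x = 12: rhs = 8, matching y values: none (0 points).
  x = 13: rhs = 15, matching y values: none (0 points).
  x = 14: rhs = 5, matching y values: 9, 10 (2 points).
  x = 15: rhs = 3, matching y values: none (0 points).
  x = 16: rhs = 15, matching y values: none (0 points).
  x = 17: rhs = 9, matching y values: 3, 16 (2 points).
  x = 18: rhs = 10, matching y values: none (0 points).
Total affine count: 15.
Full point count |E(F_19)| = 15 + 1 = 16.
Hasse bound: |16 − (19+1)| = |-4| = 4 ≤ 2√19 ≈ 8.7178 ✓.
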